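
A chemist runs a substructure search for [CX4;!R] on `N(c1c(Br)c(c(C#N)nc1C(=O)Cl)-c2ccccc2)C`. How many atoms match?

1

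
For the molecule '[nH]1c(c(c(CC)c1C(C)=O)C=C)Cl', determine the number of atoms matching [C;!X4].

The query [C;!X4] means: aliphatic carbon that does not have four total connections.
Check the 13 heavy atoms by environment: 1× n (aromatic, X3) → no; 4× c (aromatic, X3) → no; 3× C (X3) → match; 1× Cl (X1) → no; 1× O (X1) → no; 3× C (X4) → no.
That gives 3 matching atoms.

3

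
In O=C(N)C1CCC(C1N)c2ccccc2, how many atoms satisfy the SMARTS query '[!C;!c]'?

3

Check the 15 heavy atoms by environment: 6× C → no; 6× c (aromatic) → no; 2× N → match; 1× O → match.
Summing the matching environments: 2 + 1 = 3 matching atoms.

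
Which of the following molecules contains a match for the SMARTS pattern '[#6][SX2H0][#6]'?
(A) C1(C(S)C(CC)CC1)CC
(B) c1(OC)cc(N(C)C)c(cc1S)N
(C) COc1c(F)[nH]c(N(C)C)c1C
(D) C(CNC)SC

[#6][SX2H0][#6] describes an aliphatic sulfur bridging two carbons with no H on the sulfur (a thioether).
(A) has a thiol (-SH) but the sulfur has H1, not H0 bridging two carbons.
(B) has a thiol (-SH) but the sulfur has H1, not H0 bridging two carbons.
(C) has a methoxy ether (-OCH3) but the bridging atom is O, not S.
(D) contains a methylthio ether (-SCH3), which satisfies every atom and bond constraint.
So the answer is (D).

D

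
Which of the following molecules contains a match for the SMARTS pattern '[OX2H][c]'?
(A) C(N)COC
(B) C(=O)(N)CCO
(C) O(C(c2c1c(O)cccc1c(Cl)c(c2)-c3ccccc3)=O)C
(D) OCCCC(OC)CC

C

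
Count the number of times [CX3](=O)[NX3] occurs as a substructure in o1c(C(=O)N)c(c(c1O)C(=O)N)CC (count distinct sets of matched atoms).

[CX3](=O)[NX3] is the SMARTS for an amide: a carbonyl carbon bonded to a trivalent nitrogen.
The molecule carries 2 separate instances of a primary amide (-C(=O)NH2) meeting every constraint; each maps to a distinct set of atoms, giving 2 matches.

2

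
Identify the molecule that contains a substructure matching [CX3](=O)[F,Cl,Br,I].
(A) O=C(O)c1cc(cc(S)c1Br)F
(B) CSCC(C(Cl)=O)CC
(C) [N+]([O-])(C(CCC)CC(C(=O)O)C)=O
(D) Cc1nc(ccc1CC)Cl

B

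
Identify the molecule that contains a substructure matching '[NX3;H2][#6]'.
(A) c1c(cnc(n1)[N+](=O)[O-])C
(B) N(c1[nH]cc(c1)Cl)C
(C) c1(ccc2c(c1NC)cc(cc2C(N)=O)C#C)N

[NX3;H2][#6] describes a trivalent nitrogen with two H attached to carbon (a primary amine).
(A) has a nitro group (-[N+](=O)[O-]) but the nitrogen is [N+] with no H, not NX3H2.
(B) has an N-methylamino group (-NHCH3) but the nitrogen bears two carbons and only one H (H1), not H2.
(C) contains a primary amino group (-NH2), which satisfies every atom and bond constraint.
So the answer is (C).

C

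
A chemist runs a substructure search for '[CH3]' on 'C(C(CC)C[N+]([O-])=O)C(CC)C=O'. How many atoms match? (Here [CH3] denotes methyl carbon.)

2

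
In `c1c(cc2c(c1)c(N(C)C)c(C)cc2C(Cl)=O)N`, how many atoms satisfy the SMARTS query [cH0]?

The query [cH0] means: aromatic carbon with no attached hydrogen (substituted or ring-fusion).
Check the 18 heavy atoms by environment: 6× c (aromatic, H0) → match; 4× c (aromatic, H1) → no; 1× N (H0) → no; 3× C (H3) → no; 1× N (H2) → no; 1× C (H0) → no; 1× O (H0) → no; 1× Cl (H0) → no.
That gives 6 matching atoms.

6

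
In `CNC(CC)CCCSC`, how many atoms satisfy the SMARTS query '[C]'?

8

Check the 10 heavy atoms by environment: 8× C → match; 1× N → no; 1× S → no.
That gives 8 matching atoms.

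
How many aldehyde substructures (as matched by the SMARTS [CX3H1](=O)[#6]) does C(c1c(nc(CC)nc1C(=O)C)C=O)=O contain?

2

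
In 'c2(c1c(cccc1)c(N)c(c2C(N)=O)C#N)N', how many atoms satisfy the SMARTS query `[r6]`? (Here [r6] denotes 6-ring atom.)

10

Check the 17 heavy atoms by environment: 10× c (aromatic, in 6-ring) → match; 4× N (acyclic) → no; 2× C (acyclic) → no; 1× O (acyclic) → no.
That gives 10 matching atoms.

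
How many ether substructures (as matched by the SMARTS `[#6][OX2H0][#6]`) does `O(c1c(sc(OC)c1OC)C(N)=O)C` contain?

3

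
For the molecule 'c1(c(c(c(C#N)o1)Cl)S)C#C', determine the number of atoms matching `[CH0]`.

The query [CH0] means: aliphatic carbon with no attached hydrogen.
Check the 11 heavy atoms by environment: 1× o (aromatic, H0) → no; 4× c (aromatic, H0) → no; 2× C (H0) → match; 1× N (H0) → no; 1× C (H1) → no; 1× S (H1) → no; 1× Cl (H0) → no.
That gives 2 matching atoms.

2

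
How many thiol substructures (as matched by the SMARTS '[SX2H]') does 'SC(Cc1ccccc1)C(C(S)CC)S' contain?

3

[SX2H] is the SMARTS for a thiol: an aliphatic sulfur with two connections, one being H.
The molecule carries 3 separate instances of a thiol (-SH) meeting every constraint; each maps to a distinct set of atoms, giving 3 matches.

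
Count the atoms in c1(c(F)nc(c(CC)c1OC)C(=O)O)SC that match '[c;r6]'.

The query [c;r6] means: aromatic carbon that belongs to a six-membered ring.
Check the 16 heavy atoms by environment: 1× n (aromatic, in 6-ring) → no; 5× c (aromatic, in 6-ring) → match; 1× F (acyclic) → no; 5× C (acyclic) → no; 3× O (acyclic) → no; 1× S (acyclic) → no.
That gives 5 matching atoms.

5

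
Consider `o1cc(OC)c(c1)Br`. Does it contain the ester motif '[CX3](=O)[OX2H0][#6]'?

No

The pattern [CX3](=O)[OX2H0][#6] describes a carbonyl carbon bonded to an oxygen that is itself bonded to carbon (no H on that O) — an ester.
The closest candidate here is a methoxy ether (-OCH3), but the ether oxygen is not adjacent to a C=O carbon. No other fragment satisfies the full query, so there is no match.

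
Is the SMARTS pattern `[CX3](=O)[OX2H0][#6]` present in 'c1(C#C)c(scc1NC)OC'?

No

The pattern [CX3](=O)[OX2H0][#6] describes a carbonyl carbon bonded to an oxygen that is itself bonded to carbon (no H on that O) — an ester.
The closest candidate here is a methoxy ether (-OCH3), but the ether oxygen is not adjacent to a C=O carbon. No other fragment satisfies the full query, so there is no match.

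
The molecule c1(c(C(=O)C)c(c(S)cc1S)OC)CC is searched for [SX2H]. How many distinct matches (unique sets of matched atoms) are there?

[SX2H] is the SMARTS for a thiol: an aliphatic sulfur with two connections, one being H.
The molecule carries 2 separate instances of a thiol (-SH) meeting every constraint; each maps to a distinct set of atoms, giving 2 matches.

2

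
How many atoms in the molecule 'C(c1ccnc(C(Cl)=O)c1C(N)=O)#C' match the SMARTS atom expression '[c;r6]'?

5

Check the 14 heavy atoms by environment: 1× n (aromatic, in 6-ring) → no; 5× c (aromatic, in 6-ring) → match; 4× C (acyclic) → no; 2× O (acyclic) → no; 1× Cl (acyclic) → no; 1× N (acyclic) → no.
That gives 5 matching atoms.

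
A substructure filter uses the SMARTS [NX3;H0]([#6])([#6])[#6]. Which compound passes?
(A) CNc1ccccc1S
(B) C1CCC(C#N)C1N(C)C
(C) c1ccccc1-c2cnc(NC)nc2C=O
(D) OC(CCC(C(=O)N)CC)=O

B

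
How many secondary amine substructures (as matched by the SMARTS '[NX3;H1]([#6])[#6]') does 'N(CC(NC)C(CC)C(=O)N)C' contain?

[NX3;H1]([#6])[#6] is the SMARTS for a secondary amine: a trivalent nitrogen with one H, bonded to two carbons.
The molecule carries 2 separate instances of an N-methylamino group (-NHCH3) meeting every constraint; each maps to a distinct set of atoms, giving 2 matches.

2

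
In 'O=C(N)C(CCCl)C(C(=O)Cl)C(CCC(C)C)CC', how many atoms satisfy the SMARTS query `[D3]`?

6

Check the 19 heavy atoms by environment: 5× C (D2) → no; 6× C (D3) → match; 2× O (D1) → no; 1× N (D1) → no; 2× Cl (D1) → no; 3× C (D1) → no.
That gives 6 matching atoms.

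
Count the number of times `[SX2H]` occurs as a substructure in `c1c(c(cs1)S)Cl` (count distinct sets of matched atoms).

1

[SX2H] is the SMARTS for a thiol: an aliphatic sulfur with two connections, one being H.
Exactly one fragment in the molecule meets all constraints, giving 1 match.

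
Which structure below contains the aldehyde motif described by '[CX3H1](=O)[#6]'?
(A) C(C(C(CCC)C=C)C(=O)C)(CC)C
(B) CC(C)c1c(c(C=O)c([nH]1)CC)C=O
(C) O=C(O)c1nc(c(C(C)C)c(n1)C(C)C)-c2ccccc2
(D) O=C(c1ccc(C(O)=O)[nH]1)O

[CX3H1](=O)[#6] describes an sp2 carbon with one H, double-bonded to O and single-bonded to carbon (an aldehyde).
(A) has an acetyl/ketone group (-C(=O)CH3) but the carbonyl carbon has H0 (two carbon neighbours), not H1.
(B) contains an aldehyde (-CHO), which satisfies every atom and bond constraint.
(C) has a carboxylic acid group (-C(=O)OH) but the carbonyl carbon has H0 and is bonded to O, not H1.
(D) has a carboxylic acid group (-C(=O)OH) but the carbonyl carbon has H0 and is bonded to O, not H1.
So the answer is (B).

B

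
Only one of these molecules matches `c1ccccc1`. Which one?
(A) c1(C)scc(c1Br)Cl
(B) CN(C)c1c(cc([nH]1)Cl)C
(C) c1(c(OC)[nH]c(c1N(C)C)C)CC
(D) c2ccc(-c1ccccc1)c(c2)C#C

c1ccccc1 describes six aromatic carbons in a ring (a benzene ring).
(A) has a methyl group (-CH3) but no six-membered all-carbon aromatic ring is present.
(B) has a methyl group (-CH3) but no six-membered all-carbon aromatic ring is present.
(C) has a methyl group (-CH3) but no six-membered all-carbon aromatic ring is present.
(D) contains a phenyl ring, which satisfies every atom and bond constraint.
So the answer is (D).

D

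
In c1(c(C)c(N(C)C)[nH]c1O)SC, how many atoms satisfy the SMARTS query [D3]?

5

The query [D3] means: atom with exactly three heavy-atom neighbours.
Check the 12 heavy atoms by environment: 1× n (aromatic, D2) → no; 4× c (aromatic, D3) → match; 4× C (D1) → no; 1× S (D2) → no; 1× O (D1) → no; 1× N (D3) → match.
Summing the matching environments: 4 + 1 = 5 matching atoms.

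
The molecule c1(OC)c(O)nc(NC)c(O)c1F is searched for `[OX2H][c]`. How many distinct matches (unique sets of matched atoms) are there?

[OX2H][c] is the SMARTS for a phenol: a hydroxyl oxygen attached to an aromatic carbon.
The molecule carries 2 separate instances of a hydroxyl group (-OH) meeting every constraint; each maps to a distinct set of atoms, giving 2 matches.

2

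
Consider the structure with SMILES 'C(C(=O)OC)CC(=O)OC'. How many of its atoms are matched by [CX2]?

The query [CX2] means: C with X2: aliphatic carbon with exactly 2 total connections.
Check the 10 heavy atoms by environment: 4× C (X4) → no; 2× C (X3) → no; 2× O (X1) → no; 2× O (X2) → no.
No environment satisfies the query, so 0 matching atoms.

0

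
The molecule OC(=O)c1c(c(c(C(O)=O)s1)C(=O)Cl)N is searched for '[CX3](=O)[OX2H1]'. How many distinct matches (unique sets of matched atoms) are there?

[CX3](=O)[OX2H1] is the SMARTS for a carboxylic acid: an sp2 carbon double-bonded to O and single-bonded to an -OH oxygen.
The molecule carries 2 separate instances of a carboxylic acid group (-C(=O)OH) meeting every constraint; each maps to a distinct set of atoms, giving 2 matches.

2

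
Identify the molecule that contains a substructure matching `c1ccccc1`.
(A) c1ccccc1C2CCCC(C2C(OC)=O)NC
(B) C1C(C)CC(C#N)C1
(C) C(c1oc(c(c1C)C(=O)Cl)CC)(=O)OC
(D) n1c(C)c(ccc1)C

A

c1ccccc1 describes six aromatic carbons in a ring (a benzene ring).
(A) contains a phenyl ring, which satisfies every atom and bond constraint.
(B) has a methyl group (-CH3) but no six-membered all-carbon aromatic ring is present.
(C) has a methyl group (-CH3) but no six-membered all-carbon aromatic ring is present.
(D) has a methyl group (-CH3) but no six-membered all-carbon aromatic ring is present.
So the answer is (A).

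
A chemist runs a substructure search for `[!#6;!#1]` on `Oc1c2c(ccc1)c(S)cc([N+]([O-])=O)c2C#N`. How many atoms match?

6

Check the 17 heavy atoms by environment: 10× c (aromatic) → no; 1× N (charge +1) → match; 1× O (charge -1) → match; 2× O → match; 1× S → match; 1× C → no; 1× N → match.
Summing the matching environments: 1 + 1 + 2 + 1 + 1 = 6 matching atoms.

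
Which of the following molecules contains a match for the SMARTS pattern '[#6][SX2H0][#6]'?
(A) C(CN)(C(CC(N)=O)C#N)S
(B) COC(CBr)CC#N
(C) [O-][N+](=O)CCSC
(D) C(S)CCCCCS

[#6][SX2H0][#6] describes an aliphatic sulfur bridging two carbons with no H on the sulfur (a thioether).
(A) has a thiol (-SH) but the sulfur has H1, not H0 bridging two carbons.
(B) has a methoxy ether (-OCH3) but the bridging atom is O, not S.
(C) contains a methylthio ether (-SCH3), which satisfies every atom and bond constraint.
(D) has a thiol (-SH) but the sulfur has H1, not H0 bridging two carbons.
So the answer is (C).

C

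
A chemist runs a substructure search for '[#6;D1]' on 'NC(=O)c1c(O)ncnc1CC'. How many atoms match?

The query [#6;D1] means: carbon bonded to exactly one heavy atom.
Check the 12 heavy atoms by environment: 2× n (aromatic, D2) → no; 1× c (aromatic, D2) → no; 3× c (aromatic, D3) → no; 1× C (D3) → no; 2× O (D1) → no; 1× N (D1) → no; 1× C (D2) → no; 1× C (D1) → match.
That gives 1 matching atom.

1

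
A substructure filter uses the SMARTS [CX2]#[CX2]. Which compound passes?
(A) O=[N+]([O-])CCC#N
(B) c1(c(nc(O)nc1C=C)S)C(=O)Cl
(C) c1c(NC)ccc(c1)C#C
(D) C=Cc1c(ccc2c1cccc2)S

[CX2]#[CX2] describes a carbon-carbon triple bond (an alkyne).
(A) has a nitrile (-C#N) but the triple bond is C#N, not C#C.
(B) has a vinyl group (-CH=CH2) but the C=C is a double bond; both carbons are CX3, not CX2.
(C) contains an ethynyl group (-C#CH), which satisfies every atom and bond constraint.
(D) has a vinyl group (-CH=CH2) but the C=C is a double bond; both carbons are CX3, not CX2.
So the answer is (C).

C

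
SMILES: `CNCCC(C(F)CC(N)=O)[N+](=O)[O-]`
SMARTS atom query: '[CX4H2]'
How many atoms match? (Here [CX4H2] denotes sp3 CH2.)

The query [CX4H2] means: sp3 carbon (X4) with exactly two hydrogens.
Check the 14 heavy atoms by environment: 3× C (H2, X4) → match; 2× C (H1, X4) → no; 1× N (charge +1, H0, X3) → no; 1× O (charge -1, H0, X1) → no; 2× O (H0, X1) → no; 1× F (H0, X1) → no; 1× N (H1, X3) → no; 1× C (H3, X4) → no; 1× C (H0, X3) → no; 1× N (H2, X3) → no.
That gives 3 matching atoms.

3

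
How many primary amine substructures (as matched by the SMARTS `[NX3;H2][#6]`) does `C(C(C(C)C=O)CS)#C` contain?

[NX3;H2][#6] is the SMARTS for a primary amine: a trivalent nitrogen with two H attached to carbon.
No fragment in the molecule satisfies every constraint, giving 0 matches.

0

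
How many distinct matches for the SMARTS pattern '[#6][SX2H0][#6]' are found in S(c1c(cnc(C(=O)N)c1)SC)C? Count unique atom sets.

2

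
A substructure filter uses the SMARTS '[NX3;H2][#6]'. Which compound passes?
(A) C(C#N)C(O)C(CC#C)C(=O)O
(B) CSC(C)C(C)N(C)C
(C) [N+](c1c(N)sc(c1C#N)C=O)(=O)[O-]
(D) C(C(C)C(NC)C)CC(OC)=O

[NX3;H2][#6] describes a trivalent nitrogen with two H attached to carbon (a primary amine).
(A) has a nitrile (-C#N) but the nitrogen is NX1 (triple-bonded), not NX3 with two H.
(B) has a dimethylamino group (-N(CH3)2) but the nitrogen has H0, not H2.
(C) contains a primary amino group (-NH2), which satisfies every atom and bond constraint.
(D) has an N-methylamino group (-NHCH3) but the nitrogen bears two carbons and only one H (H1), not H2.
So the answer is (C).

C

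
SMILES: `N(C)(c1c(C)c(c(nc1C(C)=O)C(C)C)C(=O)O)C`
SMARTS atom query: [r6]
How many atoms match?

6

The query [r6] means: r6 matches atoms in a six-membered ring.
Check the 19 heavy atoms by environment: 1× n (aromatic, in 6-ring) → match; 5× c (aromatic, in 6-ring) → match; 9× C (acyclic) → no; 3× O (acyclic) → no; 1× N (acyclic) → no.
Summing the matching environments: 1 + 5 = 6 matching atoms.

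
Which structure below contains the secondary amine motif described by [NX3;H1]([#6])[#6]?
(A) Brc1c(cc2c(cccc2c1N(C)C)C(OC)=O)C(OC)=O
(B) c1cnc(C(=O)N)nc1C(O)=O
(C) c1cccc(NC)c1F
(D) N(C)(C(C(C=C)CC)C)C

[NX3;H1]([#6])[#6] describes a trivalent nitrogen with one H, bonded to two carbons (a secondary amine).
(A) has a dimethylamino group (-N(CH3)2) but the nitrogen has H0, not H1.
(B) has a primary amide (-C(=O)NH2) but the -C(=O)NH2 nitrogen has H2, not H1.
(C) contains an N-methylamino group (-NHCH3), which satisfies every atom and bond constraint.
(D) has a dimethylamino group (-N(CH3)2) but the nitrogen has H0, not H1.
So the answer is (C).

C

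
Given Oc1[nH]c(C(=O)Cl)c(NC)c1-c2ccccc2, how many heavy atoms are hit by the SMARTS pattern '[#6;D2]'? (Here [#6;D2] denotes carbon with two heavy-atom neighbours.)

5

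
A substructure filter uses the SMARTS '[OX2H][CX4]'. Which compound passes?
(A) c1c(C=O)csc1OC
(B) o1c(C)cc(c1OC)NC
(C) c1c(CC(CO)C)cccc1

C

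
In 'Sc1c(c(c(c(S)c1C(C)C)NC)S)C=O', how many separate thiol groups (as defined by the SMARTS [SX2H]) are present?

[SX2H] is the SMARTS for a thiol: an aliphatic sulfur with two connections, one being H.
The molecule carries 3 separate instances of a thiol (-SH) meeting every constraint; each maps to a distinct set of atoms, giving 3 matches.

3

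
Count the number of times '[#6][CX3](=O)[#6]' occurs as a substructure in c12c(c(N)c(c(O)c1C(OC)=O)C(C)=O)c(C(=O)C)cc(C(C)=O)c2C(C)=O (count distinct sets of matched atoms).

[#6][CX3](=O)[#6] is the SMARTS for a ketone: a carbonyl carbon (no H) flanked by two carbons.
The molecule carries 4 separate instances of an acetyl/ketone group (-C(=O)CH3) meeting every constraint; each maps to a distinct set of atoms, giving 4 matches.

4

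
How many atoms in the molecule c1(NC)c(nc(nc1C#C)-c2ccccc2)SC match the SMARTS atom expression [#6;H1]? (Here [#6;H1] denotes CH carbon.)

The query [#6;H1] means: any carbon bearing exactly one hydrogen.
Check the 18 heavy atoms by environment: 2× n (aromatic, H0) → no; 5× c (aromatic, H0) → no; 5× c (aromatic, H1) → match; 1× C (H0) → no; 1× C (H1) → match; 1× S (H0) → no; 2× C (H3) → no; 1× N (H1) → no.
Summing the matching environments: 5 + 1 = 6 matching atoms.

6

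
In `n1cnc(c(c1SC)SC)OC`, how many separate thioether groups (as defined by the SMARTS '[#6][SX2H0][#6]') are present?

[#6][SX2H0][#6] is the SMARTS for a thioether: an aliphatic sulfur bridging two carbons with no H on the sulfur.
The molecule carries 2 separate instances of a methylthio ether (-SCH3) meeting every constraint; each maps to a distinct set of atoms, giving 2 matches.

2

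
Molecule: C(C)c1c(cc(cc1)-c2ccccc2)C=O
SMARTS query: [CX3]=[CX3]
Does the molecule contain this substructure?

No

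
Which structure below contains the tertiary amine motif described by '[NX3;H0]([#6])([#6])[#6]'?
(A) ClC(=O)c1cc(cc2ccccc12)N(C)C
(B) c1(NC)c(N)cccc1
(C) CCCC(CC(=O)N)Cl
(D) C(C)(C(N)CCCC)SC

A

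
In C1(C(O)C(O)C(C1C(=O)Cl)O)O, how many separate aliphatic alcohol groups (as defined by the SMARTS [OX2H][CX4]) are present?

[OX2H][CX4] is the SMARTS for an aliphatic alcohol: a hydroxyl oxygen bound to an sp3 (X4) carbon.
The molecule carries 4 separate instances of a hydroxyl group (-OH) meeting every constraint; each maps to a distinct set of atoms, giving 4 matches.

4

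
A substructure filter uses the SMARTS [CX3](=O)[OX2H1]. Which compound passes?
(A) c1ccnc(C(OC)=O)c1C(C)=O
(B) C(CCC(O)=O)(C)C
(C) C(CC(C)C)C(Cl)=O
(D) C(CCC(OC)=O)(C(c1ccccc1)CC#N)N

B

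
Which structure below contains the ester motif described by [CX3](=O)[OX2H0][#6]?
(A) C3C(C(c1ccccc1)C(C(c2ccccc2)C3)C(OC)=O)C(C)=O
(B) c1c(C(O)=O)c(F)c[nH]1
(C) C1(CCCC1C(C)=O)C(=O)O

A

[CX3](=O)[OX2H0][#6] describes a carbonyl carbon bonded to an oxygen that is itself bonded to carbon (no H on that O) (an ester).
(A) contains a methyl-ester group (-C(=O)OCH3), which satisfies every atom and bond constraint.
(B) has a carboxylic acid group (-C(=O)OH) but the singly-bonded O carries H (OX2H1, not H0).
(C) has a carboxylic acid group (-C(=O)OH) but the singly-bonded O carries H (OX2H1, not H0).
So the answer is (A).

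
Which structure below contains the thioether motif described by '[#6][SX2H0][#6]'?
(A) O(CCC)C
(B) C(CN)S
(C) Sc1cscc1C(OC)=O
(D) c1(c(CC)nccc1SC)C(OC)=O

[#6][SX2H0][#6] describes an aliphatic sulfur bridging two carbons with no H on the sulfur (a thioether).
(A) has a methoxy ether (-OCH3) but the bridging atom is O, not S.
(B) has a thiol (-SH) but the sulfur has H1, not H0 bridging two carbons.
(C) has a thiol (-SH) but the sulfur has H1, not H0 bridging two carbons.
(D) contains a methylthio ether (-SCH3), which satisfies every atom and bond constraint.
So the answer is (D).

D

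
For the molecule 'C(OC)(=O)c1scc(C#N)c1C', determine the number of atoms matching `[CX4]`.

2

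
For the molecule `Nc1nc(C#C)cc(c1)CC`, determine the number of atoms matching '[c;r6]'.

5

The query [c;r6] means: aromatic carbon that belongs to a six-membered ring.
Check the 11 heavy atoms by environment: 1× n (aromatic, in 6-ring) → no; 5× c (aromatic, in 6-ring) → match; 4× C (acyclic) → no; 1× N (acyclic) → no.
That gives 5 matching atoms.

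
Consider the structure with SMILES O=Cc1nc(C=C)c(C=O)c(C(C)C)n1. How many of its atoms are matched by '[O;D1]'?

The query [O;D1] means: aliphatic oxygen bonded to exactly one heavy atom.
Check the 15 heavy atoms by environment: 2× n (aromatic, D2) → no; 4× c (aromatic, D3) → no; 3× C (D2) → no; 2× O (D1) → match; 3× C (D1) → no; 1× C (D3) → no.
That gives 2 matching atoms.

2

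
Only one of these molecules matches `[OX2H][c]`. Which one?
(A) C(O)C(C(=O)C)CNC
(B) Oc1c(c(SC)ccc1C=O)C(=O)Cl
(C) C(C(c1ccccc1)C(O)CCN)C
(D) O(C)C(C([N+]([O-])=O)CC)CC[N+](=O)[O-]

B

[OX2H][c] describes a hydroxyl oxygen attached to an aromatic carbon (a phenol).
(A) has a hydroxyl group (-OH) but the -OH is on an aliphatic carbon, not an aromatic c.
(B) contains a hydroxyl group (-OH), which satisfies every atom and bond constraint.
(C) has a hydroxyl group (-OH) but the -OH is on an aliphatic carbon, not an aromatic c.
(D) has a methoxy ether (-OCH3) but the oxygen has H0, not H1.
So the answer is (B).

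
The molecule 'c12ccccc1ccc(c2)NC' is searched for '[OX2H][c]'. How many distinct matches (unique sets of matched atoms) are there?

0

[OX2H][c] is the SMARTS for a phenol: a hydroxyl oxygen attached to an aromatic carbon.
No fragment in the molecule satisfies every constraint, giving 0 matches.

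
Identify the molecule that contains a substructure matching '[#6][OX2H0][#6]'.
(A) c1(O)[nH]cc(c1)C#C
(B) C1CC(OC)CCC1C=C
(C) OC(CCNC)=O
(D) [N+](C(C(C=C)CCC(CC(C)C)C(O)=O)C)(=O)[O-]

[#6][OX2H0][#6] describes an aliphatic oxygen bridging two carbons with no H on the oxygen (an ether).
(A) has a hydroxyl group (-OH) but the oxygen has H1, not H0 bridging two carbons.
(B) contains a methoxy ether (-OCH3), which satisfies every atom and bond constraint.
(C) has a carboxylic acid group (-C(=O)OH) but the -OH oxygen has H1; the =O is OX1, not OX2.
(D) has a carboxylic acid group (-C(=O)OH) but the -OH oxygen has H1; the =O is OX1, not OX2.
So the answer is (B).

B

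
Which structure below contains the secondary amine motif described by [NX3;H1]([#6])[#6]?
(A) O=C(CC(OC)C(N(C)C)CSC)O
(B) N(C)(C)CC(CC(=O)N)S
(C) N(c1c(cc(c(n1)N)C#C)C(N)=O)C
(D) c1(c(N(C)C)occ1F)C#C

[NX3;H1]([#6])[#6] describes a trivalent nitrogen with one H, bonded to two carbons (a secondary amine).
(A) has a dimethylamino group (-N(CH3)2) but the nitrogen has H0, not H1.
(B) has a dimethylamino group (-N(CH3)2) but the nitrogen has H0, not H1.
(C) contains an N-methylamino group (-NHCH3), which satisfies every atom and bond constraint.
(D) has a dimethylamino group (-N(CH3)2) but the nitrogen has H0, not H1.
So the answer is (C).

C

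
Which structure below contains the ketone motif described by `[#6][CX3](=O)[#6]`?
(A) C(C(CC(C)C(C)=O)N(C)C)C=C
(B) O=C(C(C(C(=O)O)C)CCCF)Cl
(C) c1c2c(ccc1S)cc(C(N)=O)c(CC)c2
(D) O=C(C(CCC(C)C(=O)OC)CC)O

[#6][CX3](=O)[#6] describes a carbonyl carbon (no H) flanked by two carbons (a ketone).
(A) contains an acetyl/ketone group (-C(=O)CH3), which satisfies every atom and bond constraint.
(B) has a carboxylic acid group (-C(=O)OH) but one neighbour of the carbonyl carbon is O, not C.
(C) has a primary amide (-C(=O)NH2) but one neighbour of the carbonyl carbon is N, not C.
(D) has a carboxylic acid group (-C(=O)OH) but one neighbour of the carbonyl carbon is O, not C.
So the answer is (A).

A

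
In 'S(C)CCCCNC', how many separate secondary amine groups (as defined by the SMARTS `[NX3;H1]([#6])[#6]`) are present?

[NX3;H1]([#6])[#6] is the SMARTS for a secondary amine: a trivalent nitrogen with one H, bonded to two carbons.
Exactly one fragment in the molecule meets all constraints, giving 1 match.

1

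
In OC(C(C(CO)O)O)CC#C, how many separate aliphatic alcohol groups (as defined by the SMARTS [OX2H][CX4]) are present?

[OX2H][CX4] is the SMARTS for an aliphatic alcohol: a hydroxyl oxygen bound to an sp3 (X4) carbon.
The molecule carries 4 separate instances of a hydroxyl group (-OH) meeting every constraint; each maps to a distinct set of atoms, giving 4 matches.

4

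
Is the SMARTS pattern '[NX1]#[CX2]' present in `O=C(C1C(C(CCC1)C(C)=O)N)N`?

No

The pattern [NX1]#[CX2] describes a nitrogen triple-bonded to a two-connected carbon — a nitrile.
The closest candidate here is a primary amino group (-NH2), but the nitrogen is NX3 (three connections), not NX1 triple-bonded. No other fragment satisfies the full query, so there is no match.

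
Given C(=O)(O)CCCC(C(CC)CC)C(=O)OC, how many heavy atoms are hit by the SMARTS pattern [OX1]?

The query [OX1] means: aliphatic oxygen with one total connection — typically a carbonyl =O or an oxide.
Check the 16 heavy atoms by environment: 10× C (X4) → no; 2× C (X3) → no; 2× O (X1) → match; 2× O (X2) → no.
That gives 2 matching atoms.

2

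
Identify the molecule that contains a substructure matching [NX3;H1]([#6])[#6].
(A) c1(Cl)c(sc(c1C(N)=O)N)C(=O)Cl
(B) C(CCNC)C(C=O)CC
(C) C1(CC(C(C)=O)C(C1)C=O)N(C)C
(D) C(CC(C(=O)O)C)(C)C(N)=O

B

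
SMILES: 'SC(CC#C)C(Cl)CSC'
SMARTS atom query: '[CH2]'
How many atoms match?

The query [CH2] means: aliphatic carbon with exactly two hydrogens.
Check the 10 heavy atoms by environment: 2× C (H2) → match; 3× C (H1) → no; 1× S (H0) → no; 1× C (H3) → no; 1× S (H1) → no; 1× Cl (H0) → no; 1× C (H0) → no.
That gives 2 matching atoms.

2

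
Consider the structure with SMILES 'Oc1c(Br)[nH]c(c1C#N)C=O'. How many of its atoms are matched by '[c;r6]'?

Check the 11 heavy atoms by environment: 1× n (aromatic, in 5-ring) → no; 4× c (aromatic, in 5-ring) → no; 2× O (acyclic) → no; 2× C (acyclic) → no; 1× N (acyclic) → no; 1× Br (acyclic) → no.
No environment satisfies the query, so 0 matching atoms.

0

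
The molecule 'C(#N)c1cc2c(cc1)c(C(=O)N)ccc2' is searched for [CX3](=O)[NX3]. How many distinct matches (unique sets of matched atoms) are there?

[CX3](=O)[NX3] is the SMARTS for an amide: a carbonyl carbon bonded to a trivalent nitrogen.
Exactly one fragment in the molecule meets all constraints, giving 1 match.

1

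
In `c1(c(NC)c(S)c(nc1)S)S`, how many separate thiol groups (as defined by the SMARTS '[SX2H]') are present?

3

[SX2H] is the SMARTS for a thiol: an aliphatic sulfur with two connections, one being H.
The molecule carries 3 separate instances of a thiol (-SH) meeting every constraint; each maps to a distinct set of atoms, giving 3 matches.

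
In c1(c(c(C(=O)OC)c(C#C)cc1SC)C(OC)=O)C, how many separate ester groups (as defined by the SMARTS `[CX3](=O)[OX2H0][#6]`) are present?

[CX3](=O)[OX2H0][#6] is the SMARTS for an ester: a carbonyl carbon bonded to an oxygen that is itself bonded to carbon (no H on that O).
The molecule carries 2 separate instances of a methyl-ester group (-C(=O)OCH3) meeting every constraint; each maps to a distinct set of atoms, giving 2 matches.

2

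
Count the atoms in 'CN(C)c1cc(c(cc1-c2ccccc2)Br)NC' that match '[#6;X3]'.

12

Check the 18 heavy atoms by environment: 12× c (aromatic, X3) → match; 2× N (X3) → no; 3× C (X4) → no; 1× Br (X1) → no.
That gives 12 matching atoms.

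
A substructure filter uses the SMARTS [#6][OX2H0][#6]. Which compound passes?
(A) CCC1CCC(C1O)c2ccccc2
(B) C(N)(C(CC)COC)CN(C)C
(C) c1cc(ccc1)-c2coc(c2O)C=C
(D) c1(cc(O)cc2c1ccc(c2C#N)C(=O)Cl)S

[#6][OX2H0][#6] describes an aliphatic oxygen bridging two carbons with no H on the oxygen (an ether).
(A) has a hydroxyl group (-OH) but the oxygen has H1, not H0 bridging two carbons.
(B) contains a methoxy ether (-OCH3), which satisfies every atom and bond constraint.
(C) has a hydroxyl group (-OH) but the oxygen has H1, not H0 bridging two carbons.
(D) has a hydroxyl group (-OH) but the oxygen has H1, not H0 bridging two carbons.
So the answer is (B).

B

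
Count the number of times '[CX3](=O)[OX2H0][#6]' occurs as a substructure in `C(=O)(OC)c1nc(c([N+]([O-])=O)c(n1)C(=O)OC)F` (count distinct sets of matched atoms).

2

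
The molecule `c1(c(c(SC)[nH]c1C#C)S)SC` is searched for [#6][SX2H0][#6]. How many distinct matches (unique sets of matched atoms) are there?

2

[#6][SX2H0][#6] is the SMARTS for a thioether: an aliphatic sulfur bridging two carbons with no H on the sulfur.
The molecule carries 2 separate instances of a methylthio ether (-SCH3) meeting every constraint; each maps to a distinct set of atoms, giving 2 matches.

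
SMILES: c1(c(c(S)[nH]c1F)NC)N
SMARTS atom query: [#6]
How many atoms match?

5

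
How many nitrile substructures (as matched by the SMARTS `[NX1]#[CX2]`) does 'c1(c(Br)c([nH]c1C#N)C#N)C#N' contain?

3

[NX1]#[CX2] is the SMARTS for a nitrile: a nitrogen triple-bonded to a two-connected carbon.
The molecule carries 3 separate instances of a nitrile (-C#N) meeting every constraint; each maps to a distinct set of atoms, giving 3 matches.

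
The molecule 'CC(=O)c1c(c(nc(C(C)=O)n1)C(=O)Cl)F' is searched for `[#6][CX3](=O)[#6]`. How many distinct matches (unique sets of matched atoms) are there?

[#6][CX3](=O)[#6] is the SMARTS for a ketone: a carbonyl carbon (no H) flanked by two carbons.
The molecule carries 2 separate instances of an acetyl/ketone group (-C(=O)CH3) meeting every constraint; each maps to a distinct set of atoms, giving 2 matches.

2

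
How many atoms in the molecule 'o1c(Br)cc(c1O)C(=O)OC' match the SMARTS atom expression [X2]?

3

Check the 11 heavy atoms by environment: 1× o (aromatic, X2) → match; 4× c (aromatic, X3) → no; 1× C (X3) → no; 1× O (X1) → no; 2× O (X2) → match; 1× C (X4) → no; 1× Br (X1) → no.
Summing the matching environments: 1 + 2 = 3 matching atoms.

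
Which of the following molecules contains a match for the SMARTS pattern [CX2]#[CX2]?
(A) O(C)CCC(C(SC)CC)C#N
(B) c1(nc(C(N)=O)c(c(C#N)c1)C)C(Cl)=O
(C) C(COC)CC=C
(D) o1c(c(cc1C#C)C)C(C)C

D

[CX2]#[CX2] describes a carbon-carbon triple bond (an alkyne).
(A) has a nitrile (-C#N) but the triple bond is C#N, not C#C.
(B) has a nitrile (-C#N) but the triple bond is C#N, not C#C.
(C) has a vinyl group (-CH=CH2) but the C=C is a double bond; both carbons are CX3, not CX2.
(D) contains an ethynyl group (-C#CH), which satisfies every atom and bond constraint.
So the answer is (D).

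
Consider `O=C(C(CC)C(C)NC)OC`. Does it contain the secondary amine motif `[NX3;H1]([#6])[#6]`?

The pattern [NX3;H1]([#6])[#6] describes a trivalent nitrogen with one H, bonded to two carbons — a secondary amine.
The molecule carries an N-methylamino group (-NHCH3), whose atoms satisfy every constraint of the query, so the pattern matches.

Yes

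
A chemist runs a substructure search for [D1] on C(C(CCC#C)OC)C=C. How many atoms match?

3

The query [D1] means: atom with exactly one heavy-atom neighbour (degree 1).
Check the 10 heavy atoms by environment: 5× C (D2) → no; 1× C (D3) → no; 1× O (D2) → no; 3× C (D1) → match.
That gives 3 matching atoms.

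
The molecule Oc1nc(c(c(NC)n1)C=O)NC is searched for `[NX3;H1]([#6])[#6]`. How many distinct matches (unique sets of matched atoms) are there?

2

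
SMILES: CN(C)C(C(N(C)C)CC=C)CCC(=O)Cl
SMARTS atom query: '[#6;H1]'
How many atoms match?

3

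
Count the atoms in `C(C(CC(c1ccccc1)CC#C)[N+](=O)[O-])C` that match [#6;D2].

9

The query [#6;D2] means: any carbon bonded to exactly two heavy atoms.
Check the 17 heavy atoms by environment: 4× C (D2) → match; 2× C (D3) → no; 2× C (D1) → no; 1× N (charge +1, D3) → no; 1× O (charge -1, D1) → no; 1× O (D1) → no; 1× c (aromatic, D3) → no; 5× c (aromatic, D2) → match.
Summing the matching environments: 4 + 5 = 9 matching atoms.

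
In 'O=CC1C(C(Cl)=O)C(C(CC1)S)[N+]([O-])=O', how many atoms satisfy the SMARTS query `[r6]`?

6

Check the 15 heavy atoms by environment: 6× C (in 6-ring) → match; 2× C (acyclic) → no; 3× O (acyclic) → no; 1× Cl (acyclic) → no; 1× S (acyclic) → no; 1× N (charge +1, acyclic) → no; 1× O (charge -1, acyclic) → no.
That gives 6 matching atoms.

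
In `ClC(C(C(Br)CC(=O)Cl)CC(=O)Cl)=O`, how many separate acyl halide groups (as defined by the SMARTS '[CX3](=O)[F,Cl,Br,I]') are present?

3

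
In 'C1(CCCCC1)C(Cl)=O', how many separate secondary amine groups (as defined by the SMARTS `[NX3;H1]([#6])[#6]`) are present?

0

[NX3;H1]([#6])[#6] is the SMARTS for a secondary amine: a trivalent nitrogen with one H, bonded to two carbons.
No fragment in the molecule satisfies every constraint, giving 0 matches.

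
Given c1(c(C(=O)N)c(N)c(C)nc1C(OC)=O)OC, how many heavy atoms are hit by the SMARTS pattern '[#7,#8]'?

7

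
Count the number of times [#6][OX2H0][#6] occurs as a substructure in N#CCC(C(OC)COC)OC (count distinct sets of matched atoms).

3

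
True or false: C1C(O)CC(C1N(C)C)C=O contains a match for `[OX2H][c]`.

False

The pattern [OX2H][c] describes a hydroxyl oxygen attached to an aromatic carbon — a phenol.
The closest candidate here is a hydroxyl group (-OH), but the -OH is on an aliphatic carbon, not an aromatic c. No other fragment satisfies the full query, so there is no match.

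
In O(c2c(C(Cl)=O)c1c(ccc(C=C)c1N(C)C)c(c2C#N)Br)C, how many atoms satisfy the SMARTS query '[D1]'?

The query [D1] means: atom with exactly one heavy-atom neighbour (degree 1).
Check the 23 heavy atoms by environment: 8× c (aromatic, D3) → no; 2× c (aromatic, D2) → no; 2× C (D2) → no; 4× C (D1) → match; 1× O (D2) → no; 1× N (D3) → no; 1× Br (D1) → match; 1× C (D3) → no; 1× O (D1) → match; 1× Cl (D1) → match; 1× N (D1) → match.
Summing the matching environments: 4 + 1 + 1 + 1 + 1 = 8 matching atoms.

8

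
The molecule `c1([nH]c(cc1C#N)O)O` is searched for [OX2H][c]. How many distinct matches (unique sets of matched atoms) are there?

[OX2H][c] is the SMARTS for a phenol: a hydroxyl oxygen attached to an aromatic carbon.
The molecule carries 2 separate instances of a hydroxyl group (-OH) meeting every constraint; each maps to a distinct set of atoms, giving 2 matches.

2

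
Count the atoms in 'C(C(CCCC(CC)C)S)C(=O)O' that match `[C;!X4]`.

1

The query [C;!X4] means: aliphatic carbon that does not have four total connections.
Check the 13 heavy atoms by environment: 9× C (X4) → no; 1× S (X2) → no; 1× C (X3) → match; 1× O (X1) → no; 1× O (X2) → no.
That gives 1 matching atom.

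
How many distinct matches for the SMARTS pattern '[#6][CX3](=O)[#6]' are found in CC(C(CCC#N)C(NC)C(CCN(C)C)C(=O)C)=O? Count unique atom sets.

2

[#6][CX3](=O)[#6] is the SMARTS for a ketone: a carbonyl carbon (no H) flanked by two carbons.
The molecule carries 2 separate instances of an acetyl/ketone group (-C(=O)CH3) meeting every constraint; each maps to a distinct set of atoms, giving 2 matches.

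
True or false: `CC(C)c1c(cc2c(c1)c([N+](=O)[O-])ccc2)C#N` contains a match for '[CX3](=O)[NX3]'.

The pattern [CX3](=O)[NX3] describes a carbonyl carbon bonded to a trivalent nitrogen — an amide.
The closest candidate here is a nitrile (-C#N), but the nitrile N is NX1 (triple-bonded), not NX3. No other fragment satisfies the full query, so there is no match.

False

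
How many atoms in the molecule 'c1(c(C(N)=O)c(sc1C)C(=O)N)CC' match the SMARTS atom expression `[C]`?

5

The query [C] means: uppercase C matches aliphatic (non-aromatic) carbon only.
Check the 14 heavy atoms by environment: 1× s (aromatic) → no; 4× c (aromatic) → no; 5× C → match; 2× O → no; 2× N → no.
That gives 5 matching atoms.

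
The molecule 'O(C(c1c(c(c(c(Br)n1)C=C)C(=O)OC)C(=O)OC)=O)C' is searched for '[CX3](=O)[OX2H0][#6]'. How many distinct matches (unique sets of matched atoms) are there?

[CX3](=O)[OX2H0][#6] is the SMARTS for an ester: a carbonyl carbon bonded to an oxygen that is itself bonded to carbon (no H on that O).
The molecule carries 3 separate instances of a methyl-ester group (-C(=O)OCH3) meeting every constraint; each maps to a distinct set of atoms, giving 3 matches.

3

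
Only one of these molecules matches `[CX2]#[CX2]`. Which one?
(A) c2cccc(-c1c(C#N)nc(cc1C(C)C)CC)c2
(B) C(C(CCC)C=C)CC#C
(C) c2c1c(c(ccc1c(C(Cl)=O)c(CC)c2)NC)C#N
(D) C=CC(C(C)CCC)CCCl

[CX2]#[CX2] describes a carbon-carbon triple bond (an alkyne).
(A) has a nitrile (-C#N) but the triple bond is C#N, not C#C.
(B) contains an ethynyl group (-C#CH), which satisfies every atom and bond constraint.
(C) has a nitrile (-C#N) but the triple bond is C#N, not C#C.
(D) has a vinyl group (-CH=CH2) but the C=C is a double bond; both carbons are CX3, not CX2.
So the answer is (B).

B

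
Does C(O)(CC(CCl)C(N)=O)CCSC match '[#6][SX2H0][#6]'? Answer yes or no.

Yes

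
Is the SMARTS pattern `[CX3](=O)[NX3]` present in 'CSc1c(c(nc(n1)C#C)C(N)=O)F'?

Yes

The pattern [CX3](=O)[NX3] describes a carbonyl carbon bonded to a trivalent nitrogen — an amide.
The molecule carries a primary amide (-C(=O)NH2), whose atoms satisfy every constraint of the query, so the pattern matches.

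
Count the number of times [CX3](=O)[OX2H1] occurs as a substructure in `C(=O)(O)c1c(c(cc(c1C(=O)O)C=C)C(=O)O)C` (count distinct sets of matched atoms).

3

[CX3](=O)[OX2H1] is the SMARTS for a carboxylic acid: an sp2 carbon double-bonded to O and single-bonded to an -OH oxygen.
The molecule carries 3 separate instances of a carboxylic acid group (-C(=O)OH) meeting every constraint; each maps to a distinct set of atoms, giving 3 matches.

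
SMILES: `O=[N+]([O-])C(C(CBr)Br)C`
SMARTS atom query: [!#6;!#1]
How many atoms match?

5

The query [!#6;!#1] means: not carbon and not hydrogen — any heteroatom.
Check the 9 heavy atoms by environment: 4× C → no; 1× N (charge +1) → match; 1× O (charge -1) → match; 1× O → match; 2× Br → match.
Summing the matching environments: 1 + 1 + 1 + 2 = 5 matching atoms.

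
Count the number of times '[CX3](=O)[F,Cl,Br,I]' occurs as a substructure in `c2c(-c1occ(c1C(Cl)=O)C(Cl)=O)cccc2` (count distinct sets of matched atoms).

2

[CX3](=O)[F,Cl,Br,I] is the SMARTS for an acyl halide: a carbonyl carbon bonded to a halogen.
The molecule carries 2 separate instances of an acyl chloride (-C(=O)Cl) meeting every constraint; each maps to a distinct set of atoms, giving 2 matches.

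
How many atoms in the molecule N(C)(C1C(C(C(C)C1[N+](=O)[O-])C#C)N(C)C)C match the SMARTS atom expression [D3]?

8

The query [D3] means: atom with exactly three heavy-atom neighbours.
Check the 17 heavy atoms by environment: 5× C (D3) → match; 1× C (D2) → no; 6× C (D1) → no; 1× N (charge +1, D3) → match; 1× O (charge -1, D1) → no; 1× O (D1) → no; 2× N (D3) → match.
Summing the matching environments: 5 + 1 + 2 = 8 matching atoms.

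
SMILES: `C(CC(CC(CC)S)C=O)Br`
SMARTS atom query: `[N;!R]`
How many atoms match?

0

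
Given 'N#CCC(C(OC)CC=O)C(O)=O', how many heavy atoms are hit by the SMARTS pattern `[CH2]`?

The query [CH2] means: aliphatic carbon with exactly two hydrogens.
Check the 13 heavy atoms by environment: 2× C (H2) → match; 3× C (H1) → no; 2× C (H0) → no; 1× N (H0) → no; 3× O (H0) → no; 1× C (H3) → no; 1× O (H1) → no.
That gives 2 matching atoms.

2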